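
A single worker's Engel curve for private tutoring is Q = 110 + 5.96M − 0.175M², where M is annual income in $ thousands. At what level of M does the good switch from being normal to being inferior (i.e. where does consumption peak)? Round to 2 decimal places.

dQ/dM = 5.96 − 0.35M.
The good is inferior where dQ/dM < 0. Setting dQ/dM = 0 gives M = 5.96 / 0.35 = 17.03.

17.03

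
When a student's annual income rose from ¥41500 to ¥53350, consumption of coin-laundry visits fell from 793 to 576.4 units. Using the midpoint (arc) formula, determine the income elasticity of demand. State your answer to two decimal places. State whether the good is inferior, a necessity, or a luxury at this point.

-1.27 (inferior good)

ΔQ = 576.4 − 793 = -216.6; midpoint Q̄ = (793 + 576.4)/2 = 684.7.
ΔI = 53350 − 41500 = 11850; midpoint Ī = (41500 + 53350)/2 = 47425.
η = (ΔQ/Q̄) ÷ (ΔI/Ī) = (-216.6/684.7) ÷ (11850/47425) = -1.27.
η < 0 ⇒ inferior good.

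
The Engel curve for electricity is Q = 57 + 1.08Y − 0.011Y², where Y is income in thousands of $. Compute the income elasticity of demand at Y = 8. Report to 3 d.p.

0.111

At Y = 8: Q = 64.9360.
dQ/dY = 1.08 − 0.022Y = 0.90400.
η = (dQ/dY)·(Y/Q) = 0.90400 × (8/64.9360) = 0.111.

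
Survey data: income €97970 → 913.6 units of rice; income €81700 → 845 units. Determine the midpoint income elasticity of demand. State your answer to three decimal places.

0.431

ΔQ = 845 − 913.6 = -68.6; midpoint Q̄ = (913.6 + 845)/2 = 879.3.
ΔI = 81700 − 97970 = -16270; midpoint Ī = (97970 + 81700)/2 = 89835.
η = (ΔQ/Q̄) ÷ (ΔI/Ī) = (-68.6/879.3) ÷ (-16270/89835) = 0.431.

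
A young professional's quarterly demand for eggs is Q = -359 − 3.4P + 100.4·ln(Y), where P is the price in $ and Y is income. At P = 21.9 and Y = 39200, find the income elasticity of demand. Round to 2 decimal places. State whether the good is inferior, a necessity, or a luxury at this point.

At P = 21.9, Y = 39200: Q = 628.414.
Holding P constant, ∂Q/∂Y = 100.4/Y = 0.00256122.
η_Y = (∂Q/∂Y)·(Y/Q) = 0.00256122 × (39200/628.414) = 0.16.
Since 0 < η < 1, this is a necessity.

0.16 (necessity)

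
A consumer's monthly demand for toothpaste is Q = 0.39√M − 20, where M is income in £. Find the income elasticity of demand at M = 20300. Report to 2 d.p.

At M = 20300: Q = 35.566.
dQ/dM = 0.39/(2√M) = 0.00136863 at this income.
η = (dQ/dM)·(M/Q) = 0.00136863 × (20300/35.566) = 0.78.

0.78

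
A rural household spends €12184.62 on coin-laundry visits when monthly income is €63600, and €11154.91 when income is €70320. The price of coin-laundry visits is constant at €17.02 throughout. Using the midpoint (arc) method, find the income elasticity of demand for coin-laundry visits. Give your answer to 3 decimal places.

-0.879

With a constant price, Q₁ = 12184.62/17.02 = 715.900 and Q₂ = 11154.91/17.02 = 655.400 (equivalently, work directly with expenditure since P cancels).
Midpoint %ΔQ = (11154.91 − 12184.62)/11669.77 = -0.08824; midpoint %ΔI = (70320 − 63600)/66960 = 0.10036.
η = -0.08824 / 0.10036 = -0.879.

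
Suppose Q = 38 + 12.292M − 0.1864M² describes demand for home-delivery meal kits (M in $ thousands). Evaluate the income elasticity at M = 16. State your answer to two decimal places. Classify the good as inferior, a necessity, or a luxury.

At M = 16: Q = 186.9536.
dQ/dM = 12.292 − 0.3728M = 6.32720.
η = (dQ/dM)·(M/Q) = 6.32720 × (16/186.9536) = 0.54.
0 < η < 1 ⇒ necessity.

0.54 (necessity)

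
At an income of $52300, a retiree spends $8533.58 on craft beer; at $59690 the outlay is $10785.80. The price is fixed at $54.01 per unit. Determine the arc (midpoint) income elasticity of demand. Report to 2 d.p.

1.77

With a constant price, Q₁ = 8533.58/54.01 = 158.000 and Q₂ = 10785.80/54.01 = 199.700 (equivalently, work directly with expenditure since P cancels).
Midpoint %ΔQ = (10785.80 − 8533.58)/9659.69 = 0.23316; midpoint %ΔI = (59690 − 52300)/55995 = 0.13198.
η = 0.23316 / 0.13198 = 1.77.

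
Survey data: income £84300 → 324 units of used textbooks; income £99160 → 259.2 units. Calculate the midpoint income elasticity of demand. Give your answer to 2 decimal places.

-1.37

ΔQ = 259.2 − 324 = -64.8; midpoint Q̄ = (324 + 259.2)/2 = 291.6.
ΔI = 99160 − 84300 = 14860; midpoint Ī = (84300 + 99160)/2 = 91730.
η = (ΔQ/Q̄) ÷ (ΔI/Ī) = (-64.8/291.6) ÷ (14860/91730) = -1.37.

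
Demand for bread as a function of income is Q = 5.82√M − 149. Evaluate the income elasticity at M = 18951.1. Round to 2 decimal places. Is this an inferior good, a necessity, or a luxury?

At M = 18951.1: Q = 652.199.
dQ/dM = 5.82/(2√M) = 0.0211386 at this income.
η = (dQ/dM)·(M/Q) = 0.0211386 × (18951.1/652.199) = 0.61.
Since 0 < η < 1, the good is a necessity.

0.61 (necessity)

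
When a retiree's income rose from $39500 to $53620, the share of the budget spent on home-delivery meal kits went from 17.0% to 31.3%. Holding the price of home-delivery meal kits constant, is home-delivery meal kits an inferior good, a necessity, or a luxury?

luxury

The budget share rises as income rises, so η > 1.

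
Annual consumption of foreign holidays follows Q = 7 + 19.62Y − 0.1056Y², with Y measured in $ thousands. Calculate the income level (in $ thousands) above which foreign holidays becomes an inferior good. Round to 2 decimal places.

92.90

dQ/dY = 19.62 − 0.2112Y.
The good is inferior where dQ/dY < 0. Setting dQ/dY = 0 gives Y = 19.62 / 0.2112 = 92.90.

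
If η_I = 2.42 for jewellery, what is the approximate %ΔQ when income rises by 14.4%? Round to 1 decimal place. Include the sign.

34.8%

%ΔQ ≈ η × %ΔI = 2.42 × 14.4% = 34.8%.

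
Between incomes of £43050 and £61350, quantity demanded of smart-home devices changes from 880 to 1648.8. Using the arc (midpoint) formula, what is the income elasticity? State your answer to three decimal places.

ΔQ = 1648.8 − 880 = 768.8; midpoint Q̄ = (880 + 1648.8)/2 = 1264.4.
ΔI = 61350 − 43050 = 18300; midpoint Ī = (43050 + 61350)/2 = 52200.
η = (ΔQ/Q̄) ÷ (ΔI/Ī) = (768.8/1264.4) ÷ (18300/52200) = 1.734.

1.734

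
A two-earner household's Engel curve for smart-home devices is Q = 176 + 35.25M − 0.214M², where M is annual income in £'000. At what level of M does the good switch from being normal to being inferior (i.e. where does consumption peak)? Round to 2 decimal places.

82.36

dQ/dM = 35.25 − 0.428M.
The good is inferior where dQ/dM < 0. Setting dQ/dM = 0 gives M = 35.25 / 0.428 = 82.36.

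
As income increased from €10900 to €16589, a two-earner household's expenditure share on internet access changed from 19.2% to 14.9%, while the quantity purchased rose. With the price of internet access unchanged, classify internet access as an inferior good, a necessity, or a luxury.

Quantity rises but the budget share falls as income rises, so 0 < η < 1.

necessity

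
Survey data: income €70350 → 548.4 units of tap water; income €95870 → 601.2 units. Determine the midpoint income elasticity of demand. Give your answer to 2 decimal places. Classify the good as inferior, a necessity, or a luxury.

ΔQ = 601.2 − 548.4 = 52.8; midpoint Q̄ = (548.4 + 601.2)/2 = 574.8.
ΔI = 95870 − 70350 = 25520; midpoint Ī = (70350 + 95870)/2 = 83110.
η = (ΔQ/Q̄) ÷ (ΔI/Ī) = (52.8/574.8) ÷ (25520/83110) = 0.30.
0 < η < 1 ⇒ necessity.

0.30 (necessity)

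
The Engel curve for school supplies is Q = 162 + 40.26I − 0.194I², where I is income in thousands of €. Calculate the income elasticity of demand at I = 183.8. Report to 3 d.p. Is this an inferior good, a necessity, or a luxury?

-5.663 (inferior good)

At I = 183.8: Q = 1007.9946.
dQ/dI = 40.26 − 0.388I = -31.05440.
η = (dQ/dI)·(I/Q) = -31.05440 × (183.8/1007.9946) = -5.663.
η < 0 ⇒ inferior good.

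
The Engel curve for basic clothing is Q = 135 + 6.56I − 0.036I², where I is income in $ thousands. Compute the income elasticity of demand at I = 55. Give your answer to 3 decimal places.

At I = 55: Q = 386.9000.
dQ/dI = 6.56 − 0.072I = 2.60000.
η = (dQ/dI)·(I/Q) = 2.60000 × (55/386.9000) = 0.370.

0.370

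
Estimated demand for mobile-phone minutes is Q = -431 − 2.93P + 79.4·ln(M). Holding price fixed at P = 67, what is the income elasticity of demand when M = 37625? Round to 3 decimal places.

At P = 67, M = 37625: Q = 209.203.
Holding P constant, ∂Q/∂M = 79.4/M = 0.0021103.
η_M = (∂Q/∂M)·(M/Q) = 0.0021103 × (37625/209.203) = 0.380.

0.380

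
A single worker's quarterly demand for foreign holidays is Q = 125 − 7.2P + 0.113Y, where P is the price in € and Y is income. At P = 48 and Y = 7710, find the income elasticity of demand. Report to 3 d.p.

1.339

At P = 48, Y = 7710: Q = 650.630.
Holding P constant, ∂Q/∂Y = 0.113.
η_Y = (∂Q/∂Y)·(Y/Q) = 0.113 × (7710/650.630) = 1.339.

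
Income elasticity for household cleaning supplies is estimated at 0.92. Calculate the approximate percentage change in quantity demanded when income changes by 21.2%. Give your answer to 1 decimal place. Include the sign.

%ΔQ ≈ η × %ΔI = 0.92 × 21.2% = 19.5%.

19.5%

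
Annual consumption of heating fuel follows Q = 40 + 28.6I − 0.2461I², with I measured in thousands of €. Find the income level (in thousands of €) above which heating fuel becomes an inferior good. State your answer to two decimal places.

58.11

dQ/dI = 28.6 − 0.4922I.
The good is inferior where dQ/dI < 0. Setting dQ/dI = 0 gives I = 28.6 / 0.4922 = 58.11.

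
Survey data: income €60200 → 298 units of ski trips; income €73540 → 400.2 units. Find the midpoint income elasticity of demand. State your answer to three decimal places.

ΔQ = 400.2 − 298 = 102.2; midpoint Q̄ = (298 + 400.2)/2 = 349.1.
ΔI = 73540 − 60200 = 13340; midpoint Ī = (60200 + 73540)/2 = 66870.
η = (ΔQ/Q̄) ÷ (ΔI/Ī) = (102.2/349.1) ÷ (13340/66870) = 1.467.

1.467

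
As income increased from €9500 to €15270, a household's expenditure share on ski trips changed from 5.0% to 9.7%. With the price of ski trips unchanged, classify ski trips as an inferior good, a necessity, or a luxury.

The budget share rises as income rises, so η > 1.

luxury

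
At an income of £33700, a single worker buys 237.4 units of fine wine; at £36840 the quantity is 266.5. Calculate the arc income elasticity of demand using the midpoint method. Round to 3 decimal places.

ΔQ = 266.5 − 237.4 = 29.1; midpoint Q̄ = (237.4 + 266.5)/2 = 251.95.
ΔI = 36840 − 33700 = 3140; midpoint Ī = (33700 + 36840)/2 = 35270.
η = (ΔQ/Q̄) ÷ (ΔI/Ī) = (29.1/251.95) ÷ (3140/35270) = 1.297.

1.297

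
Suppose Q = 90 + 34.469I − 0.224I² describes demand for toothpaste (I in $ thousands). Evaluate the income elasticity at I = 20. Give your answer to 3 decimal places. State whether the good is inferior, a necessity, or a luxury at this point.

At I = 20: Q = 689.7800.
dQ/dI = 34.469 − 0.448I = 25.50900.
η = (dQ/dI)·(I/Q) = 25.50900 × (20/689.7800) = 0.740.
0 < η < 1 ⇒ necessity.

0.740 (necessity)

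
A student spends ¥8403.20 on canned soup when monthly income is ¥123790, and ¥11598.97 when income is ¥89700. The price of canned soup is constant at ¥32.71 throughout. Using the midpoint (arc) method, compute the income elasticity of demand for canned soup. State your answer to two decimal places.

-1.00

With a constant price, Q₁ = 8403.20/32.71 = 256.900 and Q₂ = 11598.97/32.71 = 354.600 (equivalently, work directly with expenditure since P cancels).
Midpoint %ΔQ = (11598.97 − 8403.20)/10001.08 = 0.31954; midpoint %ΔI = (89700 − 123790)/106745 = -0.31936.
η = 0.31954 / -0.31936 = -1.00.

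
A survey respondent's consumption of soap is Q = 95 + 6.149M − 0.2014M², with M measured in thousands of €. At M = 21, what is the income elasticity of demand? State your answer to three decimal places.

At M = 21: Q = 135.3116.
dQ/dM = 6.149 − 0.4028M = -2.30980.
η = (dQ/dM)·(M/Q) = -2.30980 × (21/135.3116) = -0.358.

-0.358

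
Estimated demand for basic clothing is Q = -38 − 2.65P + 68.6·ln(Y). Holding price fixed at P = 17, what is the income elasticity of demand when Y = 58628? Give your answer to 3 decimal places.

0.102

At P = 17, Y = 58628: Q = 670.107.
Holding P constant, ∂Q/∂Y = 68.6/Y = 0.00117009.
η_Y = (∂Q/∂Y)·(Y/Q) = 0.00117009 × (58628/670.107) = 0.102.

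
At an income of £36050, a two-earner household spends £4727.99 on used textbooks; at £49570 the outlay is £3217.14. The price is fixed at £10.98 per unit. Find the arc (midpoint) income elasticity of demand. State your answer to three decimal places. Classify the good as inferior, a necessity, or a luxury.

-1.204 (inferior good)

With a constant price, Q₁ = 4727.99/10.98 = 430.600 and Q₂ = 3217.14/10.98 = 293.000 (equivalently, work directly with expenditure since P cancels).
Midpoint %ΔQ = (3217.14 − 4727.99)/3972.56 = -0.38032; midpoint %ΔI = (49570 − 36050)/42810 = 0.31581.
η = -0.38032 / 0.31581 = -1.204.
η < 0 ⇒ inferior good.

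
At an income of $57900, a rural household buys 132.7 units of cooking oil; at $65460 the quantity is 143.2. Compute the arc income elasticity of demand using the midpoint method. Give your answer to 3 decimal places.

ΔQ = 143.2 − 132.7 = 10.5; midpoint Q̄ = (132.7 + 143.2)/2 = 137.95.
ΔI = 65460 − 57900 = 7560; midpoint Ī = (57900 + 65460)/2 = 61680.
η = (ΔQ/Q̄) ÷ (ΔI/Ī) = (10.5/137.95) ÷ (7560/61680) = 0.621.

0.621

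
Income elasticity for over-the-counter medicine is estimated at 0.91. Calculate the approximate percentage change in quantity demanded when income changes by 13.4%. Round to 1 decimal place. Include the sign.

12.2%

%ΔQ ≈ η × %ΔI = 0.91 × 13.4% = 12.2%.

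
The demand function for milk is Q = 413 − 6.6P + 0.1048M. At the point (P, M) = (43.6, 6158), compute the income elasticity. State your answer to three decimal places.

At P = 43.6, M = 6158: Q = 770.598.
Holding P constant, ∂Q/∂M = 0.1048.
η_M = (∂Q/∂M)·(M/Q) = 0.1048 × (6158/770.598) = 0.837.

0.837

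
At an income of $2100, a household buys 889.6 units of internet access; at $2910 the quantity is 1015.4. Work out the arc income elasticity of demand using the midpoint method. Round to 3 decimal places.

ΔQ = 1015.4 − 889.6 = 125.8; midpoint Q̄ = (889.6 + 1015.4)/2 = 952.5.
ΔI = 2910 − 2100 = 810; midpoint Ī = (2100 + 2910)/2 = 2505.
η = (ΔQ/Q̄) ÷ (ΔI/Ī) = (125.8/952.5) ÷ (810/2505) = 0.408.

0.408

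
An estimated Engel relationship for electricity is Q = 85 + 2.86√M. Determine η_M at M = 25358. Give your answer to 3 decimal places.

0.421

At M = 25358: Q = 540.432.
dQ/dM = 2.86/(2√M) = 0.00898005 at this income.
η = (dQ/dM)·(M/Q) = 0.00898005 × (25358/540.432) = 0.421.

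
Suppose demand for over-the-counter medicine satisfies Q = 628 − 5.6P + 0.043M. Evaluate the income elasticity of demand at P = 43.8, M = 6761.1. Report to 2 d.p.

At P = 43.8, M = 6761.1: Q = 673.447.
Holding P constant, ∂Q/∂M = 0.043.
η_M = (∂Q/∂M)·(M/Q) = 0.043 × (6761.1/673.447) = 0.43.

0.43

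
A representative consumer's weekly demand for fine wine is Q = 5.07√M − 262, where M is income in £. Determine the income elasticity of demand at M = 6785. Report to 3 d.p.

At M = 6785: Q = 155.622.
dQ/dM = 5.07/(2√M) = 0.0307754 at this income.
η = (dQ/dM)·(M/Q) = 0.0307754 × (6785/155.622) = 1.342.

1.342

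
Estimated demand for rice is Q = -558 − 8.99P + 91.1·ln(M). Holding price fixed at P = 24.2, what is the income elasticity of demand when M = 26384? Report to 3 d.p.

0.600

At P = 24.2, M = 26384: Q = 151.887.
Holding P constant, ∂Q/∂M = 91.1/M = 0.00345285.
η_M = (∂Q/∂M)·(M/Q) = 0.00345285 × (26384/151.887) = 0.600.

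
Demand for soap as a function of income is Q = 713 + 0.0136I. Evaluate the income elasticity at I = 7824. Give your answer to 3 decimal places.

0.130

At I = 7824: Q = 819.406.
dQ/dI = 0.0136.
η = (dQ/dI)·(I/Q) = 0.0136 × (7824/819.406) = 0.130.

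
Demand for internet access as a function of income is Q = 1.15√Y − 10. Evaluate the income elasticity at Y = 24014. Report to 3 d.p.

At Y = 24014: Q = 168.209.
dQ/dY = 1.15/(2√Y) = 0.00371053 at this income.
η = (dQ/dY)·(Y/Q) = 0.00371053 × (24014/168.209) = 0.530.

0.530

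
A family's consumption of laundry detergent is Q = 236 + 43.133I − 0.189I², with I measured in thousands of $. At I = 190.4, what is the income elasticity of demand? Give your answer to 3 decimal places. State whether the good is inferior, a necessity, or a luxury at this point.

At I = 190.4: Q = 1596.8650.
dQ/dI = 43.133 − 0.378I = -28.83820.
η = (dQ/dI)·(I/Q) = -28.83820 × (190.4/1596.8650) = -3.438.
η < 0 ⇒ inferior good.

-3.438 (inferior good)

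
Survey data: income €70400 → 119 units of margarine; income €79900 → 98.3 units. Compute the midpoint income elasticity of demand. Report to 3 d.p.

ΔQ = 98.3 − 119 = -20.7; midpoint Q̄ = (119 + 98.3)/2 = 108.65.
ΔI = 79900 − 70400 = 9500; midpoint Ī = (70400 + 79900)/2 = 75150.
η = (ΔQ/Q̄) ÷ (ΔI/Ī) = (-20.7/108.65) ÷ (9500/75150) = -1.507.

-1.507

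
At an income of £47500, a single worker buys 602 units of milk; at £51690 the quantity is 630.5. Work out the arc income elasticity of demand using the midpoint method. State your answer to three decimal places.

0.547

ΔQ = 630.5 − 602 = 28.5; midpoint Q̄ = (602 + 630.5)/2 = 616.25.
ΔI = 51690 − 47500 = 4190; midpoint Ī = (47500 + 51690)/2 = 49595.
η = (ΔQ/Q̄) ÷ (ΔI/Ī) = (28.5/616.25) ÷ (4190/49595) = 0.547.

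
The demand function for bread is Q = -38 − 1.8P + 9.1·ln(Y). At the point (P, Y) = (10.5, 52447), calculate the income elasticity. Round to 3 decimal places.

At P = 10.5, Y = 52447: Q = 41.995.
Holding P constant, ∂Q/∂Y = 9.1/Y = 0.000173508.
η_Y = (∂Q/∂Y)·(Y/Q) = 0.000173508 × (52447/41.995) = 0.217.

0.217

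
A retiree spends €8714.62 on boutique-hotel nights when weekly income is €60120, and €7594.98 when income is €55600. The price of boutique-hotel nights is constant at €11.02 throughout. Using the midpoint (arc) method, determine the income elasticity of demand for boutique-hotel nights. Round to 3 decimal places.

With a constant price, Q₁ = 8714.62/11.02 = 790.800 and Q₂ = 7594.98/11.02 = 689.200 (equivalently, work directly with expenditure since P cancels).
Midpoint %ΔQ = (7594.98 − 8714.62)/8154.80 = -0.13730; midpoint %ΔI = (55600 − 60120)/57860 = -0.07812.
η = -0.13730 / -0.07812 = 1.758.

1.758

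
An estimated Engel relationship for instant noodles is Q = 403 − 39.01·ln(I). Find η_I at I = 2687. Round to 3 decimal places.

At I = 2687: Q = 94.970.
dQ/dI = -39.01/I = -0.014518 at this income.
η = (dQ/dI)·(I/Q) = -0.014518 × (2687/94.970) = -0.411.

-0.411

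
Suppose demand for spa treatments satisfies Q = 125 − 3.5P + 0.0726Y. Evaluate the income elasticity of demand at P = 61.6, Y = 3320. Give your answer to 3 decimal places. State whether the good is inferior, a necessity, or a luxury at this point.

1.602 (luxury)

At P = 61.6, Y = 3320: Q = 150.432.
Holding P constant, ∂Q/∂Y = 0.0726.
η_Y = (∂Q/∂Y)·(Y/Q) = 0.0726 × (3320/150.432) = 1.602.
Since η > 1, this is a luxury.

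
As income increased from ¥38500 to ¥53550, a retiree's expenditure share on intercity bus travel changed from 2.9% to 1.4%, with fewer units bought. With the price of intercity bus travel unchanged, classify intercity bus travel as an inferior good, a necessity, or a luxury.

Quantity demanded falls as income rises, so η < 0.

inferior good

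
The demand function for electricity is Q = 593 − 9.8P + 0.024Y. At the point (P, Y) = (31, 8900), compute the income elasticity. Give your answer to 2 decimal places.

0.42

At P = 31, Y = 8900: Q = 502.800.
Holding P constant, ∂Q/∂Y = 0.024.
η_Y = (∂Q/∂Y)·(Y/Q) = 0.024 × (8900/502.800) = 0.42.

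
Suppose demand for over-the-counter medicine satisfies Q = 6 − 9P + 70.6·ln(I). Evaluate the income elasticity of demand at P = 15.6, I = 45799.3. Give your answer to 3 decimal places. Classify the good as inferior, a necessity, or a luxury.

At P = 15.6, I = 45799.3: Q = 623.281.
Holding P constant, ∂Q/∂I = 70.6/I = 0.00154151.
η_I = (∂Q/∂I)·(I/Q) = 0.00154151 × (45799.3/623.281) = 0.113.
Since 0 < η < 1, this is a necessity.

0.113 (necessity)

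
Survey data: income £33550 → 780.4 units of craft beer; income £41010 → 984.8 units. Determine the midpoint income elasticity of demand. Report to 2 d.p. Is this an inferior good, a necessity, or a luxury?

ΔQ = 984.8 − 780.4 = 204.4; midpoint Q̄ = (780.4 + 984.8)/2 = 882.6.
ΔI = 41010 − 33550 = 7460; midpoint Ī = (33550 + 41010)/2 = 37280.
η = (ΔQ/Q̄) ÷ (ΔI/Ī) = (204.4/882.6) ÷ (7460/37280) = 1.16.
η > 1 ⇒ luxury.

1.16 (luxury)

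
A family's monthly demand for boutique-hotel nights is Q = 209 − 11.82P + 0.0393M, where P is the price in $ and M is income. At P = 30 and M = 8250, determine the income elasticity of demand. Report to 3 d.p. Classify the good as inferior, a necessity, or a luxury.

1.815 (luxury)

At P = 30, M = 8250: Q = 178.625.
Holding P constant, ∂Q/∂M = 0.0393.
η_M = (∂Q/∂M)·(M/Q) = 0.0393 × (8250/178.625) = 1.815.
Since η > 1, this is a luxury.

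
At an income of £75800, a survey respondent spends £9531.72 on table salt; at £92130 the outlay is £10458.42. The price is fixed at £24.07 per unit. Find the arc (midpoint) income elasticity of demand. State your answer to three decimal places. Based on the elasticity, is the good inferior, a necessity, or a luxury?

With a constant price, Q₁ = 9531.72/24.07 = 396.000 and Q₂ = 10458.42/24.07 = 434.500 (equivalently, work directly with expenditure since P cancels).
Midpoint %ΔQ = (10458.42 − 9531.72)/9995.07 = 0.09272; midpoint %ΔI = (92130 − 75800)/83965 = 0.19449.
η = 0.09272 / 0.19449 = 0.477.
0 < η < 1 ⇒ necessity.

0.477 (necessity)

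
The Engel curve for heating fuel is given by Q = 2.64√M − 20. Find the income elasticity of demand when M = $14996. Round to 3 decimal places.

At M = 14996: Q = 303.290.
dQ/dM = 2.64/(2√M) = 0.0107792 at this income.
η = (dQ/dM)·(M/Q) = 0.0107792 × (14996/303.290) = 0.533.

0.533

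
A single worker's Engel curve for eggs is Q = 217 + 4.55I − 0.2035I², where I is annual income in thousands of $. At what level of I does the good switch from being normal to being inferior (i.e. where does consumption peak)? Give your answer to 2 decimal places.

dQ/dI = 4.55 − 0.407I.
The good is inferior where dQ/dI < 0. Setting dQ/dI = 0 gives I = 4.55 / 0.407 = 11.18.

11.18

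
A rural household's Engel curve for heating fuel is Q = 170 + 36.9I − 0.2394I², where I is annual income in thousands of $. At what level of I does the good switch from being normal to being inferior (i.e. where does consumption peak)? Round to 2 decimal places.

77.07

dQ/dI = 36.9 − 0.4788I.
The good is inferior where dQ/dI < 0. Setting dQ/dI = 0 gives I = 36.9 / 0.4788 = 77.07.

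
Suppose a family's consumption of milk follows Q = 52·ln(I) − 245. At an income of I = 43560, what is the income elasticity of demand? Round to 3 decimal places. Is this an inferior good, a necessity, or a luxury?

At I = 43560: Q = 310.459.
dQ/dI = 52/I = 0.00119376 at this income.
η = (dQ/dI)·(I/Q) = 0.00119376 × (43560/310.459) = 0.167.
Since 0 < η < 1, the good is a necessity.

0.167 (necessity)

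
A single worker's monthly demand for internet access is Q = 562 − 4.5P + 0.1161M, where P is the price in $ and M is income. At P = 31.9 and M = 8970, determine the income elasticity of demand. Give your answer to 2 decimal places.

0.71

At P = 31.9, M = 8970: Q = 1459.867.
Holding P constant, ∂Q/∂M = 0.1161.
η_M = (∂Q/∂M)·(M/Q) = 0.1161 × (8970/1459.867) = 0.71.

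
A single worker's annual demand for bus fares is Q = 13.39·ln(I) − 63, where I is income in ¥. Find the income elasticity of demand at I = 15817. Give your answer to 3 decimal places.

At I = 15817: Q = 66.466.
dQ/dI = 13.39/I = 0.000846558 at this income.
η = (dQ/dI)·(I/Q) = 0.000846558 × (15817/66.466) = 0.201.

0.201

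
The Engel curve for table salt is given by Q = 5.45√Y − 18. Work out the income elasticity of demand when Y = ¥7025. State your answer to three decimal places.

0.521

At Y = 7025: Q = 438.793.
dQ/dY = 5.45/(2√Y) = 0.032512 at this income.
η = (dQ/dY)·(Y/Q) = 0.032512 × (7025/438.793) = 0.521.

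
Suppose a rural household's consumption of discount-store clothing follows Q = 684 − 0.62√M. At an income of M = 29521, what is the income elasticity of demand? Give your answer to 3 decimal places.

-0.092

At M = 29521: Q = 577.474.
dQ/dM = -0.62/(2√M) = -0.00180425 at this income.
η = (dQ/dM)·(M/Q) = -0.00180425 × (29521/577.474) = -0.092.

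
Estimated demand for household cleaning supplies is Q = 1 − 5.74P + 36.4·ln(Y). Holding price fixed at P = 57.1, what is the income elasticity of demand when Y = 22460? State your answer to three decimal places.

0.959

At P = 57.1, Y = 22460: Q = 37.955.
Holding P constant, ∂Q/∂Y = 36.4/Y = 0.00162066.
η_Y = (∂Q/∂Y)·(Y/Q) = 0.00162066 × (22460/37.955) = 0.959.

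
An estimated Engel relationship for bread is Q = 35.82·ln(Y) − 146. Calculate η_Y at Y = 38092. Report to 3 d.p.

0.155

At Y = 38092: Q = 231.821.
dQ/dY = 35.82/Y = 0.000940355 at this income.
η = (dQ/dY)·(Y/Q) = 0.000940355 × (38092/231.821) = 0.155.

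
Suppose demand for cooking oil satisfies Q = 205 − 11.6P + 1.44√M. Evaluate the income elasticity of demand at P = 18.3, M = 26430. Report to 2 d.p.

0.52

At P = 18.3, M = 26430: Q = 226.825.
Holding P constant, ∂Q/∂M = 1.44/(2√M) = 0.00442878.
η_M = (∂Q/∂M)·(M/Q) = 0.00442878 × (26430/226.825) = 0.52.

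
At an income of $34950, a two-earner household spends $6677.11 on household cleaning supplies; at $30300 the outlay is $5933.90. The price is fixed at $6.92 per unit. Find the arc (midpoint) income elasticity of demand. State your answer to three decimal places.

With a constant price, Q₁ = 6677.11/6.92 = 964.900 and Q₂ = 5933.90/6.92 = 857.500 (equivalently, work directly with expenditure since P cancels).
Midpoint %ΔQ = (5933.90 − 6677.11)/6305.50 = -0.11787; midpoint %ΔI = (30300 − 34950)/32625 = -0.14253.
η = -0.11787 / -0.14253 = 0.827.

0.827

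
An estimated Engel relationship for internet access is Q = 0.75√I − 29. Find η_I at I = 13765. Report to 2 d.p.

At I = 13765: Q = 58.993.
dQ/dI = 0.75/(2√I) = 0.00319627 at this income.
η = (dQ/dI)·(I/Q) = 0.00319627 × (13765/58.993) = 0.75.

0.75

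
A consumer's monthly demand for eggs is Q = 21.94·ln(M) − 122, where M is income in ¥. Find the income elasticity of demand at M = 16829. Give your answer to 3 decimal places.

0.240

At M = 16829: Q = 91.495.
dQ/dM = 21.94/M = 0.0013037 at this income.
η = (dQ/dM)·(M/Q) = 0.0013037 × (16829/91.495) = 0.240.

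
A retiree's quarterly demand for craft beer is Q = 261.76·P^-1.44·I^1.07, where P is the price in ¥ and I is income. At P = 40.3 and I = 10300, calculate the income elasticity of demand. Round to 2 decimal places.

1.07

For a multiplicative demand Q = A·P^α·I^β, the income elasticity is β everywhere.
Here β = 1.07, so η = 1.07.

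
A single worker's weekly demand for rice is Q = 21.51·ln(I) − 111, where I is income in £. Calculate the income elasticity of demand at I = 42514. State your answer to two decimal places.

At I = 42514: Q = 118.245.
dQ/dI = 21.51/I = 0.000505951 at this income.
η = (dQ/dI)·(I/Q) = 0.000505951 × (42514/118.245) = 0.18.

0.18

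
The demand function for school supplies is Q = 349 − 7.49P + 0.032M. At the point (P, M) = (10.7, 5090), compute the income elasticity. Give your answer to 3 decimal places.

At P = 10.7, M = 5090: Q = 431.737.
Holding P constant, ∂Q/∂M = 0.032.
η_M = (∂Q/∂M)·(M/Q) = 0.032 × (5090/431.737) = 0.377.

0.377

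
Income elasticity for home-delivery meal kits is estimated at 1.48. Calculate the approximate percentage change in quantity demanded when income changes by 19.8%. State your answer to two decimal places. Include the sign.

29.30%

%ΔQ ≈ η × %ΔI = 1.48 × 19.8% = 29.30%.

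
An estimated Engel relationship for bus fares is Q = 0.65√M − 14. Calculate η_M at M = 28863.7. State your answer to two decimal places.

At M = 28863.7: Q = 96.431.
dQ/dM = 0.65/(2√M) = 0.00191297 at this income.
η = (dQ/dM)·(M/Q) = 0.00191297 × (28863.7/96.431) = 0.57.

0.57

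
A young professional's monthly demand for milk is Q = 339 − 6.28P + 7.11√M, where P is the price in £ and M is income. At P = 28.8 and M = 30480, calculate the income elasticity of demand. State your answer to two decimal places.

At P = 28.8, M = 30480: Q = 1399.437.
Holding P constant, ∂Q/∂M = 7.11/(2√M) = 0.0203625.
η_M = (∂Q/∂M)·(M/Q) = 0.0203625 × (30480/1399.437) = 0.44.

0.44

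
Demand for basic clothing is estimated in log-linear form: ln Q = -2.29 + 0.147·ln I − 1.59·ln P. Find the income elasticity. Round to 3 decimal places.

0.147

In a log-linear demand, the coefficient on ln I is the income elasticity.
So η = 0.147.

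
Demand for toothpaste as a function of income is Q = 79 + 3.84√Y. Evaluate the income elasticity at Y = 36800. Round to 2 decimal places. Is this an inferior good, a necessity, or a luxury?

At Y = 36800: Q = 815.640.
dQ/dY = 3.84/(2√Y) = 0.0100087 at this income.
η = (dQ/dY)·(Y/Q) = 0.0100087 × (36800/815.640) = 0.45.
Since 0 < η < 1, the good is a necessity.

0.45 (necessity)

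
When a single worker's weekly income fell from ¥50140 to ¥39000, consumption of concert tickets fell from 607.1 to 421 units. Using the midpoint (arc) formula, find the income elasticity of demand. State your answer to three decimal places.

1.448

ΔQ = 421 − 607.1 = -186.1; midpoint Q̄ = (607.1 + 421)/2 = 514.05.
ΔI = 39000 − 50140 = -11140; midpoint Ī = (50140 + 39000)/2 = 44570.
η = (ΔQ/Q̄) ÷ (ΔI/Ī) = (-186.1/514.05) ÷ (-11140/44570) = 1.448.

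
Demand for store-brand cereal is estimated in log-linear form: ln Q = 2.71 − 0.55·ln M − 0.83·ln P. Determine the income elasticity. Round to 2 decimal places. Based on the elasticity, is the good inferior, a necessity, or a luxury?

-0.55 (inferior good)

In a log-linear demand, the coefficient on ln M is the income elasticity.
So η = -0.55.
η < 0 ⇒ inferior good.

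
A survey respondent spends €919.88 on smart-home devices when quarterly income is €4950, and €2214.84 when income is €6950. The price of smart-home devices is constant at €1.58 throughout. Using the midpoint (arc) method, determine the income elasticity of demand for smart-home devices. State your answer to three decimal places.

2.458

With a constant price, Q₁ = 919.88/1.58 = 582.203 and Q₂ = 2214.84/1.58 = 1401.797 (equivalently, work directly with expenditure since P cancels).
Midpoint %ΔQ = (2214.84 − 919.88)/1567.36 = 0.82620; midpoint %ΔI = (6950 − 4950)/5950 = 0.33613.
η = 0.82620 / 0.33613 = 2.458.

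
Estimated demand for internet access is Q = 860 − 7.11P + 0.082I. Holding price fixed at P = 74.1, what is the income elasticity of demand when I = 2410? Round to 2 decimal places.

At P = 74.1, I = 2410: Q = 530.769.
Holding P constant, ∂Q/∂I = 0.082.
η_I = (∂Q/∂I)·(I/Q) = 0.082 × (2410/530.769) = 0.37.

0.37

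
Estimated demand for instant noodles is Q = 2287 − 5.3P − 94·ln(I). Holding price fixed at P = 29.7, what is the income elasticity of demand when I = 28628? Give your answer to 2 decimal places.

-0.08

At P = 29.7, I = 28628: Q = 1164.949.
Holding P constant, ∂Q/∂I = -94/I = -0.0032835.
η_I = (∂Q/∂I)·(I/Q) = -0.0032835 × (28628/1164.949) = -0.08.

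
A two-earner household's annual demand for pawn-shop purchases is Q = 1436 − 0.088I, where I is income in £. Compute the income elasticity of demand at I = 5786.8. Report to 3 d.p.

At I = 5786.8: Q = 926.762.
dQ/dI = −0.088.
η = (dQ/dI)·(I/Q) = -0.088 × (5786.8/926.762) = -0.549.

-0.549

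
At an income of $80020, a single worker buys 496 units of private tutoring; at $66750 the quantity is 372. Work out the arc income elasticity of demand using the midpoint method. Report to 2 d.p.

ΔQ = 372 − 496 = -124; midpoint Q̄ = (496 + 372)/2 = 434.
ΔI = 66750 − 80020 = -13270; midpoint Ī = (80020 + 66750)/2 = 73385.
η = (ΔQ/Q̄) ÷ (ΔI/Ī) = (-124/434) ÷ (-13270/73385) = 1.58.

1.58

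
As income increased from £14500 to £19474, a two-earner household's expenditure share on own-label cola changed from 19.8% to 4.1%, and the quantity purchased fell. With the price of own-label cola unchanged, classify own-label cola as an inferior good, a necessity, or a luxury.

Quantity demanded falls as income rises, so η < 0.

inferior good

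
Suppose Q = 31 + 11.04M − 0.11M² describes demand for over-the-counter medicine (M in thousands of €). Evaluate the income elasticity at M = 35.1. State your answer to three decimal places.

0.412

At M = 35.1: Q = 282.9829.
dQ/dM = 11.04 − 0.22M = 3.31800.
η = (dQ/dM)·(M/Q) = 3.31800 × (35.1/282.9829) = 0.412.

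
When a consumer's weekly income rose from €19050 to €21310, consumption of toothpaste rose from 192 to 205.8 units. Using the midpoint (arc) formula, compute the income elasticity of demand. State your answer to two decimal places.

0.62

ΔQ = 205.8 − 192 = 13.8; midpoint Q̄ = (192 + 205.8)/2 = 198.9.
ΔI = 21310 − 19050 = 2260; midpoint Ī = (19050 + 21310)/2 = 20180.
η = (ΔQ/Q̄) ÷ (ΔI/Ī) = (13.8/198.9) ÷ (2260/20180) = 0.62.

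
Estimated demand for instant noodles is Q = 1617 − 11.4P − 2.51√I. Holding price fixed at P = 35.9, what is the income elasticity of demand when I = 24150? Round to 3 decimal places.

At P = 35.9, I = 24150: Q = 817.679.
Holding P constant, ∂Q/∂I = -2.51/(2√I) = -0.00807579.
η_I = (∂Q/∂I)·(I/Q) = -0.00807579 × (24150/817.679) = -0.239.

-0.239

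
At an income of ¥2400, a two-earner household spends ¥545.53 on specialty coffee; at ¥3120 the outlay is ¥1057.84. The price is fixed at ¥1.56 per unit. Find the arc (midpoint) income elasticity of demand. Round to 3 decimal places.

2.450

With a constant price, Q₁ = 545.53/1.56 = 349.699 and Q₂ = 1057.84/1.56 = 678.103 (equivalently, work directly with expenditure since P cancels).
Midpoint %ΔQ = (1057.84 − 545.53)/801.69 = 0.63904; midpoint %ΔI = (3120 − 2400)/2760 = 0.26087.
η = 0.63904 / 0.26087 = 2.450.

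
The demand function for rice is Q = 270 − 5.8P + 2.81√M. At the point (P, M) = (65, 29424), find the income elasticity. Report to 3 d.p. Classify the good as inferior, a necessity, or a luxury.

At P = 65, M = 29424: Q = 375.011.
Holding P constant, ∂Q/∂M = 2.81/(2√M) = 0.00819078.
η_M = (∂Q/∂M)·(M/Q) = 0.00819078 × (29424/375.011) = 0.643.
Since 0 < η < 1, this is a necessity.

0.643 (necessity)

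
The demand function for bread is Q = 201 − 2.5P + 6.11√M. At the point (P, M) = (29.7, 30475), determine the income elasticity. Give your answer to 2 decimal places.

At P = 29.7, M = 30475: Q = 1193.378.
Holding P constant, ∂Q/∂M = 6.11/(2√M) = 0.0175001.
η_M = (∂Q/∂M)·(M/Q) = 0.0175001 × (30475/1193.378) = 0.45.

0.45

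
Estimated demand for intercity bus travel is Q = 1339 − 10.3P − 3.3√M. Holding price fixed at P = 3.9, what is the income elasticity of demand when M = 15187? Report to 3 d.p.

-0.228

At P = 3.9, M = 15187: Q = 892.153.
Holding P constant, ∂Q/∂M = -3.3/(2√M) = -0.013389.
η_M = (∂Q/∂M)·(M/Q) = -0.013389 × (15187/892.153) = -0.228.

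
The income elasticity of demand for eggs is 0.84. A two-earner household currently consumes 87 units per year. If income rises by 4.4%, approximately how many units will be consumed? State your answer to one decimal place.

90.2

%ΔQ ≈ η × %ΔI = 0.84 × 4.4% = 3.696%.
New Q ≈ 87 × (1 + 0.03696) = 90.2.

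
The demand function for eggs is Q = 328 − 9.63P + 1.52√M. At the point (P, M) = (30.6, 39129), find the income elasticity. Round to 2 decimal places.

0.45

At P = 30.6, M = 39129: Q = 333.994.
Holding P constant, ∂Q/∂M = 1.52/(2√M) = 0.00384206.
η_M = (∂Q/∂M)·(M/Q) = 0.00384206 × (39129/333.994) = 0.45.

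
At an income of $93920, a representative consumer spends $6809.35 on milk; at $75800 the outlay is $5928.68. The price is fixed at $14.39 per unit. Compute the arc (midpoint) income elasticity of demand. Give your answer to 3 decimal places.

With a constant price, Q₁ = 6809.35/14.39 = 473.200 and Q₂ = 5928.68/14.39 = 412.000 (equivalently, work directly with expenditure since P cancels).
Midpoint %ΔQ = (5928.68 − 6809.35)/6369.02 = -0.13827; midpoint %ΔI = (75800 − 93920)/84860 = -0.21353.
η = -0.13827 / -0.21353 = 0.648.

0.648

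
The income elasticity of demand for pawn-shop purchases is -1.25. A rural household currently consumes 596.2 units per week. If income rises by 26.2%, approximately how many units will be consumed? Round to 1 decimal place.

400.9

%ΔQ ≈ η × %ΔI = -1.25 × 26.2% = -32.75%.
New Q ≈ 596.2 × (1 − 0.3275) = 400.9.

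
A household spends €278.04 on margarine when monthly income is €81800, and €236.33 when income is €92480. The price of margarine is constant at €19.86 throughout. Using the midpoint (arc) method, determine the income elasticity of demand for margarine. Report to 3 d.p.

With a constant price, Q₁ = 278.04/19.86 = 14.000 and Q₂ = 236.33/19.86 = 11.900 (equivalently, work directly with expenditure since P cancels).
Midpoint %ΔQ = (236.33 − 278.04)/257.19 = -0.16218; midpoint %ΔI = (92480 − 81800)/87140 = 0.12256.
η = -0.16218 / 0.12256 = -1.323.

-1.323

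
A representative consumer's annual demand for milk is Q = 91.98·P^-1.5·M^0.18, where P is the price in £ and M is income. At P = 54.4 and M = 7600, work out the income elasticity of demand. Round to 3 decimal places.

For a multiplicative demand Q = A·P^α·M^β, the income elasticity is β everywhere.
Here β = 0.18, so η = 0.180.

0.180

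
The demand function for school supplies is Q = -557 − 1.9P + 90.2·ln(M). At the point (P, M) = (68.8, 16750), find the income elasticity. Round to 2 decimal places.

At P = 68.8, M = 16750: Q = 189.579.
Holding P constant, ∂Q/∂M = 90.2/M = 0.00538507.
η_M = (∂Q/∂M)·(M/Q) = 0.00538507 × (16750/189.579) = 0.48.

0.48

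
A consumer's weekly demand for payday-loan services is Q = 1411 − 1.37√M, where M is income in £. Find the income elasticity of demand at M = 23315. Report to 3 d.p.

At M = 23315: Q = 1201.811.
dQ/dM = -1.37/(2√M) = -0.00448614 at this income.
η = (dQ/dM)·(M/Q) = -0.00448614 × (23315/1201.811) = -0.087.

-0.087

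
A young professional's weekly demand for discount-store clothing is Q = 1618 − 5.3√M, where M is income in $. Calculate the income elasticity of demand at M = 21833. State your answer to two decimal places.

At M = 21833: Q = 834.872.
dQ/dM = -5.3/(2√M) = -0.0179345 at this income.
η = (dQ/dM)·(M/Q) = -0.0179345 × (21833/834.872) = -0.47.

-0.47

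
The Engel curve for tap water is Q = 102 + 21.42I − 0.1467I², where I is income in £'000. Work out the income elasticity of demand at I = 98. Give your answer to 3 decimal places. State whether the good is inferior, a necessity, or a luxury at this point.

-0.907 (inferior good)

At I = 98: Q = 792.2532.
dQ/dI = 21.42 − 0.2934I = -7.33320.
η = (dQ/dI)·(I/Q) = -7.33320 × (98/792.2532) = -0.907.
η < 0 ⇒ inferior good.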